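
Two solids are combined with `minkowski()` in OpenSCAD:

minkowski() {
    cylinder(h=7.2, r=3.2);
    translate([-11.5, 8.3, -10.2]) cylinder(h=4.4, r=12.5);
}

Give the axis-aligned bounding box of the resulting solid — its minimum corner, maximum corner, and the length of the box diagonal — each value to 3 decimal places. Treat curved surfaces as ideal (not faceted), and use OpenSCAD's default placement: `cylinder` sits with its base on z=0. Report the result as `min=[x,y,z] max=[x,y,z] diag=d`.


A = translate([-11.5, 8.3, -10.2]) cylinder(h=4.4, r=12.5) → bbox [-24,-4.2,-10.2] .. [1,20.8,-5.8]
B = cylinder(h=7.2, r=3.2) → bbox [-3.2,-3.2,0] .. [3.2,3.2,7.2]
lo = A.lo+B.lo = [-24-3.2, -4.2-3.2, -10.2+0] = [-27.200,-7.400,-10.200]
hi = A.hi+B.hi = [1+3.2, 20.8+3.2, -5.8+7.2] = [4.200,24.000,1.400]
diag = √(31.4²+31.4²+11.6²) = √2106.48 = 45.896

min=[-27.200,-7.400,-10.200] max=[4.200,24.000,1.400] diag=45.896


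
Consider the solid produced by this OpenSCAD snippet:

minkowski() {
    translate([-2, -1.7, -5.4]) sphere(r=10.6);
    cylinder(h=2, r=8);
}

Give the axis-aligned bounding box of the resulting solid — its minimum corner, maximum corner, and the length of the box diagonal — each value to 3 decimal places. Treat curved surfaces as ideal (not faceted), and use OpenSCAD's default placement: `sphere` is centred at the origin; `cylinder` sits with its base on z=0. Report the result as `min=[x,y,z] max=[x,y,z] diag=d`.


A = translate([-2, -1.7, -5.4]) sphere(r=10.6) → bbox [-12.6,-12.3,-16] .. [8.6,8.9,5.2]
B = cylinder(h=2, r=8) → bbox [-8,-8,0] .. [8,8,2]
lo = A.lo+B.lo = [-12.6-8, -12.3-8, -16+0] = [-20.600,-20.300,-16.000]
hi = A.hi+B.hi = [8.6+8, 8.9+8, 5.2+2] = [16.600,16.900,7.200]
diag = √(37.2²+37.2²+23.2²) = √3305.92 = 57.497

min=[-20.600,-20.300,-16.000] max=[16.600,16.900,7.200] diag=57.497


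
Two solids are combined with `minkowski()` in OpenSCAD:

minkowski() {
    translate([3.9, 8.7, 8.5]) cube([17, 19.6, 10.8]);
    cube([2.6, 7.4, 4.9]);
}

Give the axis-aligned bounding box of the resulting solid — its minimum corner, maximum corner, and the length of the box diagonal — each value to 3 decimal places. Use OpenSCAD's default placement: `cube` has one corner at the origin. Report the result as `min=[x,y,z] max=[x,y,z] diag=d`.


A = translate([3.9, 8.7, 8.5]) cube([17, 19.6, 10.8]) → bbox [3.9,8.7,8.5] .. [20.9,28.3,19.3]
B = cube([2.6, 7.4, 4.9]) → bbox [0,0,0] .. [2.6,7.4,4.9]
lo = A.lo+B.lo = [3.9+0, 8.7+0, 8.5+0] = [3.900,8.700,8.500]
hi = A.hi+B.hi = [20.9+2.6, 28.3+7.4, 19.3+4.9] = [23.500,35.700,24.200]
diag = √(19.6²+27²+15.7²) = √1359.65 = 36.873

min=[3.900,8.700,8.500] max=[23.500,35.700,24.200] diag=36.873


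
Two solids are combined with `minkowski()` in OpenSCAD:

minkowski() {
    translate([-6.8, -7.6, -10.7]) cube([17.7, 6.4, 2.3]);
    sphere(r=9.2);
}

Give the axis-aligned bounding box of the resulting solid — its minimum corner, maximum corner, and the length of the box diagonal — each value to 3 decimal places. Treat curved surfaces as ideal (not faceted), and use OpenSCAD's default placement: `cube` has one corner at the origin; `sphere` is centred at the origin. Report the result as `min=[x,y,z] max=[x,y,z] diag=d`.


min=[-16.000,-16.800,-19.900] max=[20.100,8.000,0.800] diag=48.443

A = translate([-6.8, -7.6, -10.7]) cube([17.7, 6.4, 2.3]) → bbox [-6.8,-7.6,-10.7] .. [10.9,-1.2,-8.4]
B = sphere(r=9.2) → bbox [-9.2,-9.2,-9.2] .. [9.2,9.2,9.2]
lo = A.lo+B.lo = [-6.8-9.2, -7.6-9.2, -10.7-9.2] = [-16.000,-16.800,-19.900]
hi = A.hi+B.hi = [10.9+9.2, -1.2+9.2, -8.4+9.2] = [20.100,8.000,0.800]
diag = √(36.1²+24.8²+20.7²) = √2346.74 = 48.443


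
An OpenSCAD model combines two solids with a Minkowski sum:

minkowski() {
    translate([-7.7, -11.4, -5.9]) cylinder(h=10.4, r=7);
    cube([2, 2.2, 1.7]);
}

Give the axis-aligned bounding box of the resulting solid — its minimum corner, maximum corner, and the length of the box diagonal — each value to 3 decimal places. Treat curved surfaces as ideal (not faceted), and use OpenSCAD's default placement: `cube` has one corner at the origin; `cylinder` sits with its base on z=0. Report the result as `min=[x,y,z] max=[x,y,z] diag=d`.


A = translate([-7.7, -11.4, -5.9]) cylinder(h=10.4, r=7) → bbox [-14.7,-18.4,-5.9] .. [-0.7,-4.4,4.5]
B = cube([2, 2.2, 1.7]) → bbox [0,0,0] .. [2,2.2,1.7]
lo = A.lo+B.lo = [-14.7+0, -18.4+0, -5.9+0] = [-14.700,-18.400,-5.900]
hi = A.hi+B.hi = [-0.7+2, -4.4+2.2, 4.5+1.7] = [1.300,-2.200,6.200]
diag = √(16²+16.2²+12.1²) = √664.85 = 25.785

min=[-14.700,-18.400,-5.900] max=[1.300,-2.200,6.200] diag=25.785


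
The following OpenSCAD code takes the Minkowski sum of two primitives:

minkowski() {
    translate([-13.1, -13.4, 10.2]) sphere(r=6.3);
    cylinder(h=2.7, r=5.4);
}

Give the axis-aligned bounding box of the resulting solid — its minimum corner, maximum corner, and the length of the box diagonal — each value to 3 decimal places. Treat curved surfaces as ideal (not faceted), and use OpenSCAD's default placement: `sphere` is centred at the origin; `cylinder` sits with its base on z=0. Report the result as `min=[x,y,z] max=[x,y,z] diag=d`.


min=[-24.800,-25.100,3.900] max=[-1.400,-1.700,19.200] diag=36.458

A = translate([-13.1, -13.4, 10.2]) sphere(r=6.3) → bbox [-19.4,-19.7,3.9] .. [-6.8,-7.1,16.5]
B = cylinder(h=2.7, r=5.4) → bbox [-5.4,-5.4,0] .. [5.4,5.4,2.7]
lo = A.lo+B.lo = [-19.4-5.4, -19.7-5.4, 3.9+0] = [-24.800,-25.100,3.900]
hi = A.hi+B.hi = [-6.8+5.4, -7.1+5.4, 16.5+2.7] = [-1.400,-1.700,19.200]
diag = √(23.4²+23.4²+15.3²) = √1329.21 = 36.458


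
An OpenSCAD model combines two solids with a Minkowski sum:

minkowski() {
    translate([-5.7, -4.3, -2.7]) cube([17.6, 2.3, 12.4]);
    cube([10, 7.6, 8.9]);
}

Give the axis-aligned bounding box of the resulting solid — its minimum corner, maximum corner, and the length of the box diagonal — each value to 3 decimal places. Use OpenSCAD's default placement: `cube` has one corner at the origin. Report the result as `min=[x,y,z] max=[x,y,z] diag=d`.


A = translate([-5.7, -4.3, -2.7]) cube([17.6, 2.3, 12.4]) → bbox [-5.7,-4.3,-2.7] .. [11.9,-2,9.7]
B = cube([10, 7.6, 8.9]) → bbox [0,0,0] .. [10,7.6,8.9]
lo = A.lo+B.lo = [-5.7+0, -4.3+0, -2.7+0] = [-5.700,-4.300,-2.700]
hi = A.hi+B.hi = [11.9+10, -2+7.6, 9.7+8.9] = [21.900,5.600,18.600]
diag = √(27.6²+9.9²+21.3²) = √1313.46 = 36.242

min=[-5.700,-4.300,-2.700] max=[21.900,5.600,18.600] diag=36.242


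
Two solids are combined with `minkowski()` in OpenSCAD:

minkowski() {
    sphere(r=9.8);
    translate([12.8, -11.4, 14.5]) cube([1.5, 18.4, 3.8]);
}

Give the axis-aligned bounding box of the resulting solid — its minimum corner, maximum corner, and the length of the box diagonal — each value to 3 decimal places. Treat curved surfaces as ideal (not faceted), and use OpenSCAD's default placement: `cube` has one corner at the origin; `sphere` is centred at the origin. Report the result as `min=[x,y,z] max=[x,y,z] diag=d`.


A = translate([12.8, -11.4, 14.5]) cube([1.5, 18.4, 3.8]) → bbox [12.8,-11.4,14.5] .. [14.3,7,18.3]
B = sphere(r=9.8) → bbox [-9.8,-9.8,-9.8] .. [9.8,9.8,9.8]
lo = A.lo+B.lo = [12.8-9.8, -11.4-9.8, 14.5-9.8] = [3.000,-21.200,4.700]
hi = A.hi+B.hi = [14.3+9.8, 7+9.8, 18.3+9.8] = [24.100,16.800,28.100]
diag = √(21.1²+38²+23.4²) = √2436.77 = 49.364

min=[3.000,-21.200,4.700] max=[24.100,16.800,28.100] diag=49.364


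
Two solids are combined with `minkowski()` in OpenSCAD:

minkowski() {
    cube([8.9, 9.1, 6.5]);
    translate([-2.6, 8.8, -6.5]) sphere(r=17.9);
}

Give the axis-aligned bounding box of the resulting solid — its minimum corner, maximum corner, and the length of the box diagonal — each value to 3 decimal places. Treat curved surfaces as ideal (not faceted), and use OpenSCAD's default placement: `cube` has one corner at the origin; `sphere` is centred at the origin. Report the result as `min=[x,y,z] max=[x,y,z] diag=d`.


min=[-20.500,-9.100,-24.400] max=[24.200,35.800,17.900] diag=76.180

A = translate([-2.6, 8.8, -6.5]) sphere(r=17.9) → bbox [-20.5,-9.1,-24.4] .. [15.3,26.7,11.4]
B = cube([8.9, 9.1, 6.5]) → bbox [0,0,0] .. [8.9,9.1,6.5]
lo = A.lo+B.lo = [-20.5+0, -9.1+0, -24.4+0] = [-20.500,-9.100,-24.400]
hi = A.hi+B.hi = [15.3+8.9, 26.7+9.1, 11.4+6.5] = [24.200,35.800,17.900]
diag = √(44.7²+44.9²+42.3²) = √5803.39 = 76.180


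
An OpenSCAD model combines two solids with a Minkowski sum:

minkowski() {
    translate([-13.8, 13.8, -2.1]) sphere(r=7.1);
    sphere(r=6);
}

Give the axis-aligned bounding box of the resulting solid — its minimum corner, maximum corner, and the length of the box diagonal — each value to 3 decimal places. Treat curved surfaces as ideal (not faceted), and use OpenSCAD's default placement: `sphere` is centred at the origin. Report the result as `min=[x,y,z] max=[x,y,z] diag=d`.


min=[-26.900,0.700,-15.200] max=[-0.700,26.900,11.000] diag=45.380

A = translate([-13.8, 13.8, -2.1]) sphere(r=7.1) → bbox [-20.9,6.7,-9.2] .. [-6.7,20.9,5]
B = sphere(r=6) → bbox [-6,-6,-6] .. [6,6,6]
lo = A.lo+B.lo = [-20.9-6, 6.7-6, -9.2-6] = [-26.900,0.700,-15.200]
hi = A.hi+B.hi = [-6.7+6, 20.9+6, 5+6] = [-0.700,26.900,11.000]
diag = √(26.2²+26.2²+26.2²) = √2059.32 = 45.380


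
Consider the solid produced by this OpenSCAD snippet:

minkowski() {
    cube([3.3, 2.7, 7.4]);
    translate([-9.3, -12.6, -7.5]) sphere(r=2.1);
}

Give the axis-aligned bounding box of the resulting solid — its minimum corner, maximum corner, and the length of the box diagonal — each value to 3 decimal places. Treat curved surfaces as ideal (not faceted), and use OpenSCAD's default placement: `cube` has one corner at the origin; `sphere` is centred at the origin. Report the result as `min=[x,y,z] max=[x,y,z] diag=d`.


min=[-11.400,-14.700,-9.600] max=[-3.900,-7.800,2.000] diag=15.441

A = translate([-9.3, -12.6, -7.5]) sphere(r=2.1) → bbox [-11.4,-14.7,-9.6] .. [-7.2,-10.5,-5.4]
B = cube([3.3, 2.7, 7.4]) → bbox [0,0,0] .. [3.3,2.7,7.4]
lo = A.lo+B.lo = [-11.4+0, -14.7+0, -9.6+0] = [-11.400,-14.700,-9.600]
hi = A.hi+B.hi = [-7.2+3.3, -10.5+2.7, -5.4+7.4] = [-3.900,-7.800,2.000]
diag = √(7.5²+6.9²+11.6²) = √238.42 = 15.441


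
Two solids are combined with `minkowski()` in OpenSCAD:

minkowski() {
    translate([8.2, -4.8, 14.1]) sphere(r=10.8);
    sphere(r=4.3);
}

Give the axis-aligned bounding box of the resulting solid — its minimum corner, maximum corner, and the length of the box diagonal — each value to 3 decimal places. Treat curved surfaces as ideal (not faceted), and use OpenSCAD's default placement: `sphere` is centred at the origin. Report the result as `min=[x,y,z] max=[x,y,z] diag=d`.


min=[-6.900,-19.900,-1.000] max=[23.300,10.300,29.200] diag=52.308

A = translate([8.2, -4.8, 14.1]) sphere(r=10.8) → bbox [-2.6,-15.6,3.3] .. [19,6,24.9]
B = sphere(r=4.3) → bbox [-4.3,-4.3,-4.3] .. [4.3,4.3,4.3]
lo = A.lo+B.lo = [-2.6-4.3, -15.6-4.3, 3.3-4.3] = [-6.900,-19.900,-1.000]
hi = A.hi+B.hi = [19+4.3, 6+4.3, 24.9+4.3] = [23.300,10.300,29.200]
diag = √(30.2²+30.2²+30.2²) = √2736.12 = 52.308


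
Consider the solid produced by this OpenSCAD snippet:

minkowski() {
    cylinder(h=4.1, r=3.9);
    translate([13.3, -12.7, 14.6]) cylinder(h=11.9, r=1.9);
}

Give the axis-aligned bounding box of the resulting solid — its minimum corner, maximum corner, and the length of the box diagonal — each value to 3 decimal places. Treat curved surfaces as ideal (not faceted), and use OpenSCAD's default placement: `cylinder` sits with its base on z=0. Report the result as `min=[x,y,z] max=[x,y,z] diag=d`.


min=[7.500,-18.500,14.600] max=[19.100,-6.900,30.600] diag=22.915

A = translate([13.3, -12.7, 14.6]) cylinder(h=11.9, r=1.9) → bbox [11.4,-14.6,14.6] .. [15.2,-10.8,26.5]
B = cylinder(h=4.1, r=3.9) → bbox [-3.9,-3.9,0] .. [3.9,3.9,4.1]
lo = A.lo+B.lo = [11.4-3.9, -14.6-3.9, 14.6+0] = [7.500,-18.500,14.600]
hi = A.hi+B.hi = [15.2+3.9, -10.8+3.9, 26.5+4.1] = [19.100,-6.900,30.600]
diag = √(11.6²+11.6²+16²) = √525.12 = 22.915


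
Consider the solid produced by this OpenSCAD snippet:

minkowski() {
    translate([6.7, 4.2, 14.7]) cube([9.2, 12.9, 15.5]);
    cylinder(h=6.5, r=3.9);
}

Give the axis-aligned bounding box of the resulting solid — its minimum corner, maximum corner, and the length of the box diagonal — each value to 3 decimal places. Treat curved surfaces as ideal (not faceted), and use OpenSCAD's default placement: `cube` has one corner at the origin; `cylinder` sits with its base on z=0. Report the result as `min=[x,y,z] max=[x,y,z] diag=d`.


A = translate([6.7, 4.2, 14.7]) cube([9.2, 12.9, 15.5]) → bbox [6.7,4.2,14.7] .. [15.9,17.1,30.2]
B = cylinder(h=6.5, r=3.9) → bbox [-3.9,-3.9,0] .. [3.9,3.9,6.5]
lo = A.lo+B.lo = [6.7-3.9, 4.2-3.9, 14.7+0] = [2.800,0.300,14.700]
hi = A.hi+B.hi = [15.9+3.9, 17.1+3.9, 30.2+6.5] = [19.800,21.000,36.700]
diag = √(17²+20.7²+22²) = √1201.49 = 34.663

min=[2.800,0.300,14.700] max=[19.800,21.000,36.700] diag=34.663


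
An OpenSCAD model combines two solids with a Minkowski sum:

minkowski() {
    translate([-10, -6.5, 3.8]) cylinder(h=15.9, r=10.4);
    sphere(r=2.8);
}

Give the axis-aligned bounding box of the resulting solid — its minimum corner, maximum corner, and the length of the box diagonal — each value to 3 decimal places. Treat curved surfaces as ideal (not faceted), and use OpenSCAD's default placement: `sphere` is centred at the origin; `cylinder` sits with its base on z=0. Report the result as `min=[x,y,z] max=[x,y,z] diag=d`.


min=[-23.200,-19.700,1.000] max=[3.200,6.700,22.500] diag=43.083

A = translate([-10, -6.5, 3.8]) cylinder(h=15.9, r=10.4) → bbox [-20.4,-16.9,3.8] .. [0.4,3.9,19.7]
B = sphere(r=2.8) → bbox [-2.8,-2.8,-2.8] .. [2.8,2.8,2.8]
lo = A.lo+B.lo = [-20.4-2.8, -16.9-2.8, 3.8-2.8] = [-23.200,-19.700,1.000]
hi = A.hi+B.hi = [0.4+2.8, 3.9+2.8, 19.7+2.8] = [3.200,6.700,22.500]
diag = √(26.4²+26.4²+21.5²) = √1856.17 = 43.083


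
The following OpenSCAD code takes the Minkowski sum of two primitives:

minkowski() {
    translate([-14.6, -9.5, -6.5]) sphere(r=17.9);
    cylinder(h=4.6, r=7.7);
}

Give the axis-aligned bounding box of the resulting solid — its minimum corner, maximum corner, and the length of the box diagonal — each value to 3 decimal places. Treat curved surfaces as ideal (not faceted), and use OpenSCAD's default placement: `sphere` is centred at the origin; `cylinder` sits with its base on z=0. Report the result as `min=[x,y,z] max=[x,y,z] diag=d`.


min=[-40.200,-35.100,-24.400] max=[11.000,16.100,16.000] diag=82.916

A = translate([-14.6, -9.5, -6.5]) sphere(r=17.9) → bbox [-32.5,-27.4,-24.4] .. [3.3,8.4,11.4]
B = cylinder(h=4.6, r=7.7) → bbox [-7.7,-7.7,0] .. [7.7,7.7,4.6]
lo = A.lo+B.lo = [-32.5-7.7, -27.4-7.7, -24.4+0] = [-40.200,-35.100,-24.400]
hi = A.hi+B.hi = [3.3+7.7, 8.4+7.7, 11.4+4.6] = [11.000,16.100,16.000]
diag = √(51.2²+51.2²+40.4²) = √6875.04 = 82.916


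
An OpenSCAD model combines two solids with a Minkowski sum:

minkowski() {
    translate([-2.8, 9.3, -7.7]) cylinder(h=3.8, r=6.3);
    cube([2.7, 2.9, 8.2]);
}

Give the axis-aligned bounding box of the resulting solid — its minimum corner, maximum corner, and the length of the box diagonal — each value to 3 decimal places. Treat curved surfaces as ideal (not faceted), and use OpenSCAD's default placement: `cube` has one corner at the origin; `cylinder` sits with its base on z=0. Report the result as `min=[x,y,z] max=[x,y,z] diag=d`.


min=[-9.100,3.000,-7.700] max=[6.200,18.500,4.300] diag=24.866

A = translate([-2.8, 9.3, -7.7]) cylinder(h=3.8, r=6.3) → bbox [-9.1,3,-7.7] .. [3.5,15.6,-3.9]
B = cube([2.7, 2.9, 8.2]) → bbox [0,0,0] .. [2.7,2.9,8.2]
lo = A.lo+B.lo = [-9.1+0, 3+0, -7.7+0] = [-9.100,3.000,-7.700]
hi = A.hi+B.hi = [3.5+2.7, 15.6+2.9, -3.9+8.2] = [6.200,18.500,4.300]
diag = √(15.3²+15.5²+12²) = √618.34 = 24.866


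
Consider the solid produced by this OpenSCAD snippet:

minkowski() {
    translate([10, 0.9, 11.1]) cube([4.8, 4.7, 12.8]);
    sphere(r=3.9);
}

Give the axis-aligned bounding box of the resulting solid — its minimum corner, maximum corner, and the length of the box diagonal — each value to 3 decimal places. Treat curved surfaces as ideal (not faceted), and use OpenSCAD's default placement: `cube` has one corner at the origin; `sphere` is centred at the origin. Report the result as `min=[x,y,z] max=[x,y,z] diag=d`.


min=[6.100,-3.000,7.200] max=[18.700,9.500,27.800] diag=27.191

A = translate([10, 0.9, 11.1]) cube([4.8, 4.7, 12.8]) → bbox [10,0.9,11.1] .. [14.8,5.6,23.9]
B = sphere(r=3.9) → bbox [-3.9,-3.9,-3.9] .. [3.9,3.9,3.9]
lo = A.lo+B.lo = [10-3.9, 0.9-3.9, 11.1-3.9] = [6.100,-3.000,7.200]
hi = A.hi+B.hi = [14.8+3.9, 5.6+3.9, 23.9+3.9] = [18.700,9.500,27.800]
diag = √(12.6²+12.5²+20.6²) = √739.37 = 27.191


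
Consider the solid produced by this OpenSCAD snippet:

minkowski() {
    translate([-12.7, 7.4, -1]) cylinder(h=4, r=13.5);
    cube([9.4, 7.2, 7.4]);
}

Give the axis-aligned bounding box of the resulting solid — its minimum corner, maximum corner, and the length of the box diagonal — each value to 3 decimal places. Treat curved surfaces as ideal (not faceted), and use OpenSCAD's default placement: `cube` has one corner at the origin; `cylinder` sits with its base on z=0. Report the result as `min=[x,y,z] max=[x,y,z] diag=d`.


A = translate([-12.7, 7.4, -1]) cylinder(h=4, r=13.5) → bbox [-26.2,-6.1,-1] .. [0.8,20.9,3]
B = cube([9.4, 7.2, 7.4]) → bbox [0,0,0] .. [9.4,7.2,7.4]
lo = A.lo+B.lo = [-26.2+0, -6.1+0, -1+0] = [-26.200,-6.100,-1.000]
hi = A.hi+B.hi = [0.8+9.4, 20.9+7.2, 3+7.4] = [10.200,28.100,10.400]
diag = √(36.4²+34.2²+11.4²) = √2624.56 = 51.230

min=[-26.200,-6.100,-1.000] max=[10.200,28.100,10.400] diag=51.230


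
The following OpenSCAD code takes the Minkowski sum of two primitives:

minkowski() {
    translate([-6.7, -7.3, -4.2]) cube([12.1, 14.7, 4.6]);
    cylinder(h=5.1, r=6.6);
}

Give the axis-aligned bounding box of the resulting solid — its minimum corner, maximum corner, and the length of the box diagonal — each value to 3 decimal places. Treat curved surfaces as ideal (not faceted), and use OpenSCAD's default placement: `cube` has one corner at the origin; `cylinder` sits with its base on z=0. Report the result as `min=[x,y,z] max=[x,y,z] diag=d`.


A = translate([-6.7, -7.3, -4.2]) cube([12.1, 14.7, 4.6]) → bbox [-6.7,-7.3,-4.2] .. [5.4,7.4,0.4]
B = cylinder(h=5.1, r=6.6) → bbox [-6.6,-6.6,0] .. [6.6,6.6,5.1]
lo = A.lo+B.lo = [-6.7-6.6, -7.3-6.6, -4.2+0] = [-13.300,-13.900,-4.200]
hi = A.hi+B.hi = [5.4+6.6, 7.4+6.6, 0.4+5.1] = [12.000,14.000,5.500]
diag = √(25.3²+27.9²+9.7²) = √1512.59 = 38.892

min=[-13.300,-13.900,-4.200] max=[12.000,14.000,5.500] diag=38.892


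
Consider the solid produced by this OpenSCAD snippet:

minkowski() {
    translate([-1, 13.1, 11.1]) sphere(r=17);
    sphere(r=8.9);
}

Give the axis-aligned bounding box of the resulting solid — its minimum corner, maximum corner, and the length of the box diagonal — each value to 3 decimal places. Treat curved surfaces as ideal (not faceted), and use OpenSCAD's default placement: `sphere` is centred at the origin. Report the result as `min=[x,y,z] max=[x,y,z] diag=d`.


min=[-26.900,-12.800,-14.800] max=[24.900,39.000,37.000] diag=89.720

A = translate([-1, 13.1, 11.1]) sphere(r=17) → bbox [-18,-3.9,-5.9] .. [16,30.1,28.1]
B = sphere(r=8.9) → bbox [-8.9,-8.9,-8.9] .. [8.9,8.9,8.9]
lo = A.lo+B.lo = [-18-8.9, -3.9-8.9, -5.9-8.9] = [-26.900,-12.800,-14.800]
hi = A.hi+B.hi = [16+8.9, 30.1+8.9, 28.1+8.9] = [24.900,39.000,37.000]
diag = √(51.8²+51.8²+51.8²) = √8049.72 = 89.720


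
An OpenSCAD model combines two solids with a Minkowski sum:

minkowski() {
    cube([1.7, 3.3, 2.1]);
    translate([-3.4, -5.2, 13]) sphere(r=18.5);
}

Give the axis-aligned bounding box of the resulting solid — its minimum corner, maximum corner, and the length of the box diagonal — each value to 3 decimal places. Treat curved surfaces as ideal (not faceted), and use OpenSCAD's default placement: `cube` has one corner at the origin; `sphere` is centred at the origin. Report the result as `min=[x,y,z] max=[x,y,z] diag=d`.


A = translate([-3.4, -5.2, 13]) sphere(r=18.5) → bbox [-21.9,-23.7,-5.5] .. [15.1,13.3,31.5]
B = cube([1.7, 3.3, 2.1]) → bbox [0,0,0] .. [1.7,3.3,2.1]
lo = A.lo+B.lo = [-21.9+0, -23.7+0, -5.5+0] = [-21.900,-23.700,-5.500]
hi = A.hi+B.hi = [15.1+1.7, 13.3+3.3, 31.5+2.1] = [16.800,16.600,33.600]
diag = √(38.7²+40.3²+39.1²) = √4650.59 = 68.195

min=[-21.900,-23.700,-5.500] max=[16.800,16.600,33.600] diag=68.195


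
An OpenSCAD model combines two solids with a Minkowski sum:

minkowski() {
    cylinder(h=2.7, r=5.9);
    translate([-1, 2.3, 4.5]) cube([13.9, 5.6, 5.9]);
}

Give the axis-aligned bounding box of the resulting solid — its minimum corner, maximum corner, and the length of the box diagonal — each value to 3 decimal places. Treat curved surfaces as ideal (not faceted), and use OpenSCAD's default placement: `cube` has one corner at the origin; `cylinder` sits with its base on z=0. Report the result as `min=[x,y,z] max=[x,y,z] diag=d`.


A = translate([-1, 2.3, 4.5]) cube([13.9, 5.6, 5.9]) → bbox [-1,2.3,4.5] .. [12.9,7.9,10.4]
B = cylinder(h=2.7, r=5.9) → bbox [-5.9,-5.9,0] .. [5.9,5.9,2.7]
lo = A.lo+B.lo = [-1-5.9, 2.3-5.9, 4.5+0] = [-6.900,-3.600,4.500]
hi = A.hi+B.hi = [12.9+5.9, 7.9+5.9, 10.4+2.7] = [18.800,13.800,13.100]
diag = √(25.7²+17.4²+8.6²) = √1037.21 = 32.206

min=[-6.900,-3.600,4.500] max=[18.800,13.800,13.100] diag=32.206


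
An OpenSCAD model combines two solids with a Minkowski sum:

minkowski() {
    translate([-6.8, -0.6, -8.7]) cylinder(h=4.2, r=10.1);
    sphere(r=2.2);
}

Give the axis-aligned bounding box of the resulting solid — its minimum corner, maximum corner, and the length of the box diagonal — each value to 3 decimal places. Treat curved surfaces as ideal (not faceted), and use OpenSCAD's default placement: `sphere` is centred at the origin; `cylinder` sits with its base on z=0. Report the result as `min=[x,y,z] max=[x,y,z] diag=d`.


A = translate([-6.8, -0.6, -8.7]) cylinder(h=4.2, r=10.1) → bbox [-16.9,-10.7,-8.7] .. [3.3,9.5,-4.5]
B = sphere(r=2.2) → bbox [-2.2,-2.2,-2.2] .. [2.2,2.2,2.2]
lo = A.lo+B.lo = [-16.9-2.2, -10.7-2.2, -8.7-2.2] = [-19.100,-12.900,-10.900]
hi = A.hi+B.hi = [3.3+2.2, 9.5+2.2, -4.5+2.2] = [5.500,11.700,-2.300]
diag = √(24.6²+24.6²+8.6²) = √1284.28 = 35.837

min=[-19.100,-12.900,-10.900] max=[5.500,11.700,-2.300] diag=35.837


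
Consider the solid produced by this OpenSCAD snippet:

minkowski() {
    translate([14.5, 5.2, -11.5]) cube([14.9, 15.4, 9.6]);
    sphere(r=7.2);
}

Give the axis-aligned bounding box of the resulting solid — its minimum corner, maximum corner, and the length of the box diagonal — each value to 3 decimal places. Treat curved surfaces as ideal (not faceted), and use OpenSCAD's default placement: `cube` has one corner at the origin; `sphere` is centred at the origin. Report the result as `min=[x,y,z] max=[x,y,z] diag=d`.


A = translate([14.5, 5.2, -11.5]) cube([14.9, 15.4, 9.6]) → bbox [14.5,5.2,-11.5] .. [29.4,20.6,-1.9]
B = sphere(r=7.2) → bbox [-7.2,-7.2,-7.2] .. [7.2,7.2,7.2]
lo = A.lo+B.lo = [14.5-7.2, 5.2-7.2, -11.5-7.2] = [7.300,-2.000,-18.700]
hi = A.hi+B.hi = [29.4+7.2, 20.6+7.2, -1.9+7.2] = [36.600,27.800,5.300]
diag = √(29.3²+29.8²+24²) = √2322.53 = 48.193

min=[7.300,-2.000,-18.700] max=[36.600,27.800,5.300] diag=48.193


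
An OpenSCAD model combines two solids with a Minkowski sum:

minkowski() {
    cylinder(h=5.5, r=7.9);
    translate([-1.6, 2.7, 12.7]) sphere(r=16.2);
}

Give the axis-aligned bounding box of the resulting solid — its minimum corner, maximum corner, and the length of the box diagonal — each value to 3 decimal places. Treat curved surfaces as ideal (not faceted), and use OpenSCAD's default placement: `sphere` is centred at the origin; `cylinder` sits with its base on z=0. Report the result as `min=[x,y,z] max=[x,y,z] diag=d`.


min=[-25.700,-21.400,-3.500] max=[22.500,26.800,34.400] diag=77.993

A = translate([-1.6, 2.7, 12.7]) sphere(r=16.2) → bbox [-17.8,-13.5,-3.5] .. [14.6,18.9,28.9]
B = cylinder(h=5.5, r=7.9) → bbox [-7.9,-7.9,0] .. [7.9,7.9,5.5]
lo = A.lo+B.lo = [-17.8-7.9, -13.5-7.9, -3.5+0] = [-25.700,-21.400,-3.500]
hi = A.hi+B.hi = [14.6+7.9, 18.9+7.9, 28.9+5.5] = [22.500,26.800,34.400]
diag = √(48.2²+48.2²+37.9²) = √6082.89 = 77.993


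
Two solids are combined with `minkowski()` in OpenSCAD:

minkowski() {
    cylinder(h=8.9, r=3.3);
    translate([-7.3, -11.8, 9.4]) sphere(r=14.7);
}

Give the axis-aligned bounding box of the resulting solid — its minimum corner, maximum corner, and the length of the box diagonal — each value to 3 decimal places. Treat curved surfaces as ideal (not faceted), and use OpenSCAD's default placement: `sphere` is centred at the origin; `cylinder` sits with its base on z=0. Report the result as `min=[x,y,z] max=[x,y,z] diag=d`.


min=[-25.300,-29.800,-5.300] max=[10.700,6.200,33.000] diag=63.709

A = translate([-7.3, -11.8, 9.4]) sphere(r=14.7) → bbox [-22,-26.5,-5.3] .. [7.4,2.9,24.1]
B = cylinder(h=8.9, r=3.3) → bbox [-3.3,-3.3,0] .. [3.3,3.3,8.9]
lo = A.lo+B.lo = [-22-3.3, -26.5-3.3, -5.3+0] = [-25.300,-29.800,-5.300]
hi = A.hi+B.hi = [7.4+3.3, 2.9+3.3, 24.1+8.9] = [10.700,6.200,33.000]
diag = √(36²+36²+38.3²) = √4058.89 = 63.709


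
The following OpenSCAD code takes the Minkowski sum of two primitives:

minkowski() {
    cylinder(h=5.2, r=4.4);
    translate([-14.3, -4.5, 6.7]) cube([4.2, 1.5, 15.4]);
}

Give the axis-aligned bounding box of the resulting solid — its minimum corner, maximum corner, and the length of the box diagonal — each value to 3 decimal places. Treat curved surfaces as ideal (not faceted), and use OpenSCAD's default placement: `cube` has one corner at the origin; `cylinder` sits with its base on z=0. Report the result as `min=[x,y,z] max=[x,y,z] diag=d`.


A = translate([-14.3, -4.5, 6.7]) cube([4.2, 1.5, 15.4]) → bbox [-14.3,-4.5,6.7] .. [-10.1,-3,22.1]
B = cylinder(h=5.2, r=4.4) → bbox [-4.4,-4.4,0] .. [4.4,4.4,5.2]
lo = A.lo+B.lo = [-14.3-4.4, -4.5-4.4, 6.7+0] = [-18.700,-8.900,6.700]
hi = A.hi+B.hi = [-10.1+4.4, -3+4.4, 22.1+5.2] = [-5.700,1.400,27.300]
diag = √(13²+10.3²+20.6²) = √699.45 = 26.447

min=[-18.700,-8.900,6.700] max=[-5.700,1.400,27.300] diag=26.447


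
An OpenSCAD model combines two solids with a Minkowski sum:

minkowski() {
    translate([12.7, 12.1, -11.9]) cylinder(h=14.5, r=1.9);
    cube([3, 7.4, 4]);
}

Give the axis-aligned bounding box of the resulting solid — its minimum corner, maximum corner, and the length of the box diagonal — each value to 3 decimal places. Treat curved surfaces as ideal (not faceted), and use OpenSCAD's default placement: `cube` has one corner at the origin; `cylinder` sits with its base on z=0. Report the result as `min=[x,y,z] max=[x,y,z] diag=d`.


min=[10.800,10.200,-11.900] max=[17.600,21.400,6.600] diag=22.670

A = translate([12.7, 12.1, -11.9]) cylinder(h=14.5, r=1.9) → bbox [10.8,10.2,-11.9] .. [14.6,14,2.6]
B = cube([3, 7.4, 4]) → bbox [0,0,0] .. [3,7.4,4]
lo = A.lo+B.lo = [10.8+0, 10.2+0, -11.9+0] = [10.800,10.200,-11.900]
hi = A.hi+B.hi = [14.6+3, 14+7.4, 2.6+4] = [17.600,21.400,6.600]
diag = √(6.8²+11.2²+18.5²) = √513.93 = 22.670


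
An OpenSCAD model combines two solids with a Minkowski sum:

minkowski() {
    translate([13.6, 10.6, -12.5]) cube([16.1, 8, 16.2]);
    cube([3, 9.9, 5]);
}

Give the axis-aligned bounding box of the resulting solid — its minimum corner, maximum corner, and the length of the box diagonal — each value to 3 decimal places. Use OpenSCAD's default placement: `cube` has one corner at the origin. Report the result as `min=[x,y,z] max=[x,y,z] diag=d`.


min=[13.600,10.600,-12.500] max=[32.700,28.500,8.700] diag=33.685

A = translate([13.6, 10.6, -12.5]) cube([16.1, 8, 16.2]) → bbox [13.6,10.6,-12.5] .. [29.7,18.6,3.7]
B = cube([3, 9.9, 5]) → bbox [0,0,0] .. [3,9.9,5]
lo = A.lo+B.lo = [13.6+0, 10.6+0, -12.5+0] = [13.600,10.600,-12.500]
hi = A.hi+B.hi = [29.7+3, 18.6+9.9, 3.7+5] = [32.700,28.500,8.700]
diag = √(19.1²+17.9²+21.2²) = √1134.66 = 33.685


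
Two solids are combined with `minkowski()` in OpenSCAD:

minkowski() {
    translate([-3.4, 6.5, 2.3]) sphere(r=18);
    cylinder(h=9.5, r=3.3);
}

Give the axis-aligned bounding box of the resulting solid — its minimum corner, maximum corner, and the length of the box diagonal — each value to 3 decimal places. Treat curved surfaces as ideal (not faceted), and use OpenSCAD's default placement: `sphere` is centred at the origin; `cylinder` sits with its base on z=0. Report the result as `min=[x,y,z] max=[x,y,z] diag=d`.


A = translate([-3.4, 6.5, 2.3]) sphere(r=18) → bbox [-21.4,-11.5,-15.7] .. [14.6,24.5,20.3]
B = cylinder(h=9.5, r=3.3) → bbox [-3.3,-3.3,0] .. [3.3,3.3,9.5]
lo = A.lo+B.lo = [-21.4-3.3, -11.5-3.3, -15.7+0] = [-24.700,-14.800,-15.700]
hi = A.hi+B.hi = [14.6+3.3, 24.5+3.3, 20.3+9.5] = [17.900,27.800,29.800]
diag = √(42.6²+42.6²+45.5²) = √5699.77 = 75.497

min=[-24.700,-14.800,-15.700] max=[17.900,27.800,29.800] diag=75.497


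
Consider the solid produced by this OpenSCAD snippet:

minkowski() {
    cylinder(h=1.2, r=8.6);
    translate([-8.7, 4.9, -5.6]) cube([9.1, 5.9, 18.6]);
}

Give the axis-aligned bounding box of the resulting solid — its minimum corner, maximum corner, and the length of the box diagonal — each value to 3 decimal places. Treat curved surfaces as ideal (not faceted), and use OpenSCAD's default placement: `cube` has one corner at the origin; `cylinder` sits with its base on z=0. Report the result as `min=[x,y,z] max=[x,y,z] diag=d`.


min=[-17.300,-3.700,-5.600] max=[9.000,19.400,14.200] diag=40.216

A = translate([-8.7, 4.9, -5.6]) cube([9.1, 5.9, 18.6]) → bbox [-8.7,4.9,-5.6] .. [0.4,10.8,13]
B = cylinder(h=1.2, r=8.6) → bbox [-8.6,-8.6,0] .. [8.6,8.6,1.2]
lo = A.lo+B.lo = [-8.7-8.6, 4.9-8.6, -5.6+0] = [-17.300,-3.700,-5.600]
hi = A.hi+B.hi = [0.4+8.6, 10.8+8.6, 13+1.2] = [9.000,19.400,14.200]
diag = √(26.3²+23.1²+19.8²) = √1617.34 = 40.216


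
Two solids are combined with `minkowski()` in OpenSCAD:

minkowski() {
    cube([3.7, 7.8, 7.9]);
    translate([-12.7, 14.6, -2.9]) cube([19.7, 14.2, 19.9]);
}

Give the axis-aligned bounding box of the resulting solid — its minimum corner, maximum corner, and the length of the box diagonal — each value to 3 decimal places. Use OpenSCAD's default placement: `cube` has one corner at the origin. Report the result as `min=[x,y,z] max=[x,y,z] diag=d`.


min=[-12.700,14.600,-2.900] max=[10.700,36.600,24.900] diag=42.478

A = translate([-12.7, 14.6, -2.9]) cube([19.7, 14.2, 19.9]) → bbox [-12.7,14.6,-2.9] .. [7,28.8,17]
B = cube([3.7, 7.8, 7.9]) → bbox [0,0,0] .. [3.7,7.8,7.9]
lo = A.lo+B.lo = [-12.7+0, 14.6+0, -2.9+0] = [-12.700,14.600,-2.900]
hi = A.hi+B.hi = [7+3.7, 28.8+7.8, 17+7.9] = [10.700,36.600,24.900]
diag = √(23.4²+22²+27.8²) = √1804.4 = 42.478


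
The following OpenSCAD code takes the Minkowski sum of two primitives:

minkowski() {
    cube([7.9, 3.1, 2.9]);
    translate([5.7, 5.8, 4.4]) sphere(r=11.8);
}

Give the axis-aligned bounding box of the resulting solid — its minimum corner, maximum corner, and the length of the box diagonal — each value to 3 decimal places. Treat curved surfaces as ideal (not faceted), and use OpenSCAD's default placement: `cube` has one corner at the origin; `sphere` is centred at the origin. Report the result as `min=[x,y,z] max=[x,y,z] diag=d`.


A = translate([5.7, 5.8, 4.4]) sphere(r=11.8) → bbox [-6.1,-6,-7.4] .. [17.5,17.6,16.2]
B = cube([7.9, 3.1, 2.9]) → bbox [0,0,0] .. [7.9,3.1,2.9]
lo = A.lo+B.lo = [-6.1+0, -6+0, -7.4+0] = [-6.100,-6.000,-7.400]
hi = A.hi+B.hi = [17.5+7.9, 17.6+3.1, 16.2+2.9] = [25.400,20.700,19.100]
diag = √(31.5²+26.7²+26.5²) = √2407.39 = 49.065

min=[-6.100,-6.000,-7.400] max=[25.400,20.700,19.100] diag=49.065


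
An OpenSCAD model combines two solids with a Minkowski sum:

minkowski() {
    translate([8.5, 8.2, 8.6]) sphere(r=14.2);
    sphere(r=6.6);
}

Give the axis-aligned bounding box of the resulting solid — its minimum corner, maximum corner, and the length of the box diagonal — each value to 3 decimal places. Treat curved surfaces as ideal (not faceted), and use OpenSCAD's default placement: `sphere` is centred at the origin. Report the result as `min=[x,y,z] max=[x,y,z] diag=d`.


A = translate([8.5, 8.2, 8.6]) sphere(r=14.2) → bbox [-5.7,-6,-5.6] .. [22.7,22.4,22.8]
B = sphere(r=6.6) → bbox [-6.6,-6.6,-6.6] .. [6.6,6.6,6.6]
lo = A.lo+B.lo = [-5.7-6.6, -6-6.6, -5.6-6.6] = [-12.300,-12.600,-12.200]
hi = A.hi+B.hi = [22.7+6.6, 22.4+6.6, 22.8+6.6] = [29.300,29.000,29.400]
diag = √(41.6²+41.6²+41.6²) = √5191.68 = 72.053

min=[-12.300,-12.600,-12.200] max=[29.300,29.000,29.400] diag=72.053


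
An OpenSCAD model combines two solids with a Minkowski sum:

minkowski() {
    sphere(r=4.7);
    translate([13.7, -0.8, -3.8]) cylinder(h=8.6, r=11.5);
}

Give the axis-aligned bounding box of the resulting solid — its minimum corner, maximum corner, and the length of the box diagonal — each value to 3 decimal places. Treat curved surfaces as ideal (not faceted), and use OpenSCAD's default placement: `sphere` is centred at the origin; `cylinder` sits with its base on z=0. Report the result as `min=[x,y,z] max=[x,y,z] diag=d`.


A = translate([13.7, -0.8, -3.8]) cylinder(h=8.6, r=11.5) → bbox [2.2,-12.3,-3.8] .. [25.2,10.7,4.8]
B = sphere(r=4.7) → bbox [-4.7,-4.7,-4.7] .. [4.7,4.7,4.7]
lo = A.lo+B.lo = [2.2-4.7, -12.3-4.7, -3.8-4.7] = [-2.500,-17.000,-8.500]
hi = A.hi+B.hi = [25.2+4.7, 10.7+4.7, 4.8+4.7] = [29.900,15.400,9.500]
diag = √(32.4²+32.4²+18²) = √2423.52 = 49.229

min=[-2.500,-17.000,-8.500] max=[29.900,15.400,9.500] diag=49.229


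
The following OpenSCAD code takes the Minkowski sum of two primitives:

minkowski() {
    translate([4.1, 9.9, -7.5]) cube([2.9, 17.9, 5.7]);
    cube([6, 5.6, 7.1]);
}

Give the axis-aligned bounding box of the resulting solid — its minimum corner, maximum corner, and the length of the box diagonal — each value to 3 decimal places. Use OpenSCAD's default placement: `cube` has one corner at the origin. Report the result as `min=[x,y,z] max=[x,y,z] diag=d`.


min=[4.100,9.900,-7.500] max=[13.000,33.400,5.300] diag=28.201

A = translate([4.1, 9.9, -7.5]) cube([2.9, 17.9, 5.7]) → bbox [4.1,9.9,-7.5] .. [7,27.8,-1.8]
B = cube([6, 5.6, 7.1]) → bbox [0,0,0] .. [6,5.6,7.1]
lo = A.lo+B.lo = [4.1+0, 9.9+0, -7.5+0] = [4.100,9.900,-7.500]
hi = A.hi+B.hi = [7+6, 27.8+5.6, -1.8+7.1] = [13.000,33.400,5.300]
diag = √(8.9²+23.5²+12.8²) = √795.3 = 28.201


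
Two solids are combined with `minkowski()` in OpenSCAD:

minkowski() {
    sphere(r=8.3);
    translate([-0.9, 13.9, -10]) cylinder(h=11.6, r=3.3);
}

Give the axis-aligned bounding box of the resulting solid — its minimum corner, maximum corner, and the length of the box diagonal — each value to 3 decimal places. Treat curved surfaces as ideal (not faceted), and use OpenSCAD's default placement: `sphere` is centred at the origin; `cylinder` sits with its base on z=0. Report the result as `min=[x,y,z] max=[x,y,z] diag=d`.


A = translate([-0.9, 13.9, -10]) cylinder(h=11.6, r=3.3) → bbox [-4.2,10.6,-10] .. [2.4,17.2,1.6]
B = sphere(r=8.3) → bbox [-8.3,-8.3,-8.3] .. [8.3,8.3,8.3]
lo = A.lo+B.lo = [-4.2-8.3, 10.6-8.3, -10-8.3] = [-12.500,2.300,-18.300]
hi = A.hi+B.hi = [2.4+8.3, 17.2+8.3, 1.6+8.3] = [10.700,25.500,9.900]
diag = √(23.2²+23.2²+28.2²) = √1871.72 = 43.263

min=[-12.500,2.300,-18.300] max=[10.700,25.500,9.900] diag=43.263


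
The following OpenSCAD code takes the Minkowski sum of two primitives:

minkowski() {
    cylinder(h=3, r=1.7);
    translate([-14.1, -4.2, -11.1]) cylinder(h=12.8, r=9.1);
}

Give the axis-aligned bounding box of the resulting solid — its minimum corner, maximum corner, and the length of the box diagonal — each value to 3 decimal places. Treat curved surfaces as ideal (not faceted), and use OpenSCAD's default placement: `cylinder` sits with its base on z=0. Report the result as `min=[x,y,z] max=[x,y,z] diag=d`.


min=[-24.900,-15.000,-11.100] max=[-3.300,6.600,4.700] diag=34.391

A = translate([-14.1, -4.2, -11.1]) cylinder(h=12.8, r=9.1) → bbox [-23.2,-13.3,-11.1] .. [-5,4.9,1.7]
B = cylinder(h=3, r=1.7) → bbox [-1.7,-1.7,0] .. [1.7,1.7,3]
lo = A.lo+B.lo = [-23.2-1.7, -13.3-1.7, -11.1+0] = [-24.900,-15.000,-11.100]
hi = A.hi+B.hi = [-5+1.7, 4.9+1.7, 1.7+3] = [-3.300,6.600,4.700]
diag = √(21.6²+21.6²+15.8²) = √1182.76 = 34.391


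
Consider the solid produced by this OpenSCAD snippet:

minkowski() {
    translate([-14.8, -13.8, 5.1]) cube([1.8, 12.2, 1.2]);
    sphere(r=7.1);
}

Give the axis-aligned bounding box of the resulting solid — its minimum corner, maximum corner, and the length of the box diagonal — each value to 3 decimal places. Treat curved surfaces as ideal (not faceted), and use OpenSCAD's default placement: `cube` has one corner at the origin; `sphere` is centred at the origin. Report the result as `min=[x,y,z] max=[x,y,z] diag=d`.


A = translate([-14.8, -13.8, 5.1]) cube([1.8, 12.2, 1.2]) → bbox [-14.8,-13.8,5.1] .. [-13,-1.6,6.3]
B = sphere(r=7.1) → bbox [-7.1,-7.1,-7.1] .. [7.1,7.1,7.1]
lo = A.lo+B.lo = [-14.8-7.1, -13.8-7.1, 5.1-7.1] = [-21.900,-20.900,-2.000]
hi = A.hi+B.hi = [-13+7.1, -1.6+7.1, 6.3+7.1] = [-5.900,5.500,13.400]
diag = √(16²+26.4²+15.4²) = √1190.12 = 34.498

min=[-21.900,-20.900,-2.000] max=[-5.900,5.500,13.400] diag=34.498


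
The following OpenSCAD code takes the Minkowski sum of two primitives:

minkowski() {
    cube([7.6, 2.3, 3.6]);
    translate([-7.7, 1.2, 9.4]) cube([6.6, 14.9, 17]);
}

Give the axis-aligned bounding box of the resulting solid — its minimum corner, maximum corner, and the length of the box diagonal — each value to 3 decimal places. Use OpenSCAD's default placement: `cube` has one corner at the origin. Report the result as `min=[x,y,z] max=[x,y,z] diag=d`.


min=[-7.700,1.200,9.400] max=[6.500,18.400,30.000] diag=30.362

A = translate([-7.7, 1.2, 9.4]) cube([6.6, 14.9, 17]) → bbox [-7.7,1.2,9.4] .. [-1.1,16.1,26.4]
B = cube([7.6, 2.3, 3.6]) → bbox [0,0,0] .. [7.6,2.3,3.6]
lo = A.lo+B.lo = [-7.7+0, 1.2+0, 9.4+0] = [-7.700,1.200,9.400]
hi = A.hi+B.hi = [-1.1+7.6, 16.1+2.3, 26.4+3.6] = [6.500,18.400,30.000]
diag = √(14.2²+17.2²+20.6²) = √921.84 = 30.362


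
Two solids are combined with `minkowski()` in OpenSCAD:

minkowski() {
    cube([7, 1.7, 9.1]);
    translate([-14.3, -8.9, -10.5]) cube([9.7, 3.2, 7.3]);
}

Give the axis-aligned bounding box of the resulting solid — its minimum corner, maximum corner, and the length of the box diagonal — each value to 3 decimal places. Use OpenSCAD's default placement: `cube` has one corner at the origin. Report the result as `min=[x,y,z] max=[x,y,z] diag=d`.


min=[-14.300,-8.900,-10.500] max=[2.400,-4.000,5.900] diag=23.914

A = translate([-14.3, -8.9, -10.5]) cube([9.7, 3.2, 7.3]) → bbox [-14.3,-8.9,-10.5] .. [-4.6,-5.7,-3.2]
B = cube([7, 1.7, 9.1]) → bbox [0,0,0] .. [7,1.7,9.1]
lo = A.lo+B.lo = [-14.3+0, -8.9+0, -10.5+0] = [-14.300,-8.900,-10.500]
hi = A.hi+B.hi = [-4.6+7, -5.7+1.7, -3.2+9.1] = [2.400,-4.000,5.900]
diag = √(16.7²+4.9²+16.4²) = √571.86 = 23.914


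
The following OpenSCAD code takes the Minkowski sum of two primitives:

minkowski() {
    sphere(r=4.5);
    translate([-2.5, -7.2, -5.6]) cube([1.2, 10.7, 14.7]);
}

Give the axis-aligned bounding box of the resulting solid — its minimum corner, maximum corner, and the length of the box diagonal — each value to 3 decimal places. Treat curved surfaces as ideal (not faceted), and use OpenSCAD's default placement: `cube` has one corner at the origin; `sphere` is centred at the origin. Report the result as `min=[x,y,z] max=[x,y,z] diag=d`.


A = translate([-2.5, -7.2, -5.6]) cube([1.2, 10.7, 14.7]) → bbox [-2.5,-7.2,-5.6] .. [-1.3,3.5,9.1]
B = sphere(r=4.5) → bbox [-4.5,-4.5,-4.5] .. [4.5,4.5,4.5]
lo = A.lo+B.lo = [-2.5-4.5, -7.2-4.5, -5.6-4.5] = [-7.000,-11.700,-10.100]
hi = A.hi+B.hi = [-1.3+4.5, 3.5+4.5, 9.1+4.5] = [3.200,8.000,13.600]
diag = √(10.2²+19.7²+23.7²) = √1053.82 = 32.463

min=[-7.000,-11.700,-10.100] max=[3.200,8.000,13.600] diag=32.463
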